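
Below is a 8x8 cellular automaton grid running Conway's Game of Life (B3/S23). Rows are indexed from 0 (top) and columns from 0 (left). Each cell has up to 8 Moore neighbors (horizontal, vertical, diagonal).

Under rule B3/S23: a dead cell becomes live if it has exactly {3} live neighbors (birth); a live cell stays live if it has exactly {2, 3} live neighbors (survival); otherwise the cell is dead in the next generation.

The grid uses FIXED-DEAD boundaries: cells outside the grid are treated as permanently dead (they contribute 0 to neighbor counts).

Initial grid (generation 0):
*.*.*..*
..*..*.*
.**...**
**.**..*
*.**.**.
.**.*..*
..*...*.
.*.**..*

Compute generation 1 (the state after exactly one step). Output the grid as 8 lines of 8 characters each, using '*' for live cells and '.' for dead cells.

Simulating step by step:
Generation 0 (given above): 31 live cells
Generation 1: 25 live cells
(generation 1 grid is the final answer)

Answer: .*.*..*.
..*..*.*
*...**.*
*...*..*
*....***
....*..*
....****
..**....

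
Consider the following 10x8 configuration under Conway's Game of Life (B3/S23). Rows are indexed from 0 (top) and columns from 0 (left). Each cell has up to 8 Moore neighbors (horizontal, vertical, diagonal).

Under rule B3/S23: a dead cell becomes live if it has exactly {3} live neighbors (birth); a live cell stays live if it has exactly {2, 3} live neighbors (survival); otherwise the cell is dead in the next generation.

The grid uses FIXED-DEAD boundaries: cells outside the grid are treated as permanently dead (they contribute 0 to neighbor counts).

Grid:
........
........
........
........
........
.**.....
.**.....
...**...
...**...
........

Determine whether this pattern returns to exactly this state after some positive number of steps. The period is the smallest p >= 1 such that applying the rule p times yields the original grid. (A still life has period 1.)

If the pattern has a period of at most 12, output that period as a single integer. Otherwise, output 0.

Answer: 2

Derivation:
Simulating and comparing each generation to the original:
Gen 0 (original, given above): 8 live cells
Gen 1: 6 live cells, differs from original
Gen 2: 8 live cells, MATCHES original -> period = 2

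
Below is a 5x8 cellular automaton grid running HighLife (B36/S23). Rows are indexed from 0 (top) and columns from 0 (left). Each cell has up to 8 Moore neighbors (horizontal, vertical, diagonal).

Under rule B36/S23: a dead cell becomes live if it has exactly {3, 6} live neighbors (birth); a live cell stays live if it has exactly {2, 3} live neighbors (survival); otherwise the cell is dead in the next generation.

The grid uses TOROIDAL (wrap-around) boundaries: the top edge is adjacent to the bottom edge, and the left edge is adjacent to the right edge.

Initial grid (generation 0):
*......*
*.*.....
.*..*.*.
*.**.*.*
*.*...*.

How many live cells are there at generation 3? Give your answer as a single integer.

Simulating step by step:
Generation 0 (given above): 15 live cells
Generation 1: 14 live cells
*.......
*.......
....***.
*.****..
..**..**
Generation 2: 14 live cells
**......
.....*.*
.*....**
.**.....
*.*..***
Generation 3: 14 live cells
.*...*..
.*.....*
.**...**
..*..*..
.**...**
Population at generation 3: 14

Answer: 14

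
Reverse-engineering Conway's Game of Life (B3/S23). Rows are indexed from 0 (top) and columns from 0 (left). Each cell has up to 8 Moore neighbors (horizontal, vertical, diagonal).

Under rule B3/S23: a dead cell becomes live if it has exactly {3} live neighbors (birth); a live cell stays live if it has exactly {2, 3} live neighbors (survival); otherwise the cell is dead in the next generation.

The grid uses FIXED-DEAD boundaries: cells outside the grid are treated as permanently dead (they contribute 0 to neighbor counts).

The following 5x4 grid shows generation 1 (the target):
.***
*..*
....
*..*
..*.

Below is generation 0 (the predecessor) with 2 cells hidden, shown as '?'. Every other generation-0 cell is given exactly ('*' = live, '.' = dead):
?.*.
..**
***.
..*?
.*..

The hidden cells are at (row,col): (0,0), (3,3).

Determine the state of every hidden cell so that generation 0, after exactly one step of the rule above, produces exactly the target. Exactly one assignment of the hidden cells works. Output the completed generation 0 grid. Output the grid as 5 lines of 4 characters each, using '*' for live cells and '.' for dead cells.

Hidden generation-0 cells (in order): (0,0), (3,3).
A hidden cell only influences target cells in its own 3x3 neighborhood. Try each of the 2^2 = 4 assignments, step the completed generation 0 forward once under B3/S23, and compare with the target:
  (0,0)=. (3,3)=. -> step gives (0,1)='.' but target has '*' -> reject
  (0,0)=. (3,3)=* -> step gives (0,1)='.' but target has '*' -> reject
  (0,0)=* (3,3)=. -> step gives (3,2)='*' but target has '.' -> reject
  (0,0)=* (3,3)=* -> step reproduces the target at every cell -> ACCEPT
Unique solution: (0,0)=live, (3,3)=live.
Check: live-neighbor counts of every cell in the completed generation 0:
0323
3643
1455
3542
1132
Applying B3/S23 to generation 0 with these counts gives:
.***
*..*
....
*..*
..*.
which matches the target exactly.

Answer: *.*.
..**
***.
..**
.*..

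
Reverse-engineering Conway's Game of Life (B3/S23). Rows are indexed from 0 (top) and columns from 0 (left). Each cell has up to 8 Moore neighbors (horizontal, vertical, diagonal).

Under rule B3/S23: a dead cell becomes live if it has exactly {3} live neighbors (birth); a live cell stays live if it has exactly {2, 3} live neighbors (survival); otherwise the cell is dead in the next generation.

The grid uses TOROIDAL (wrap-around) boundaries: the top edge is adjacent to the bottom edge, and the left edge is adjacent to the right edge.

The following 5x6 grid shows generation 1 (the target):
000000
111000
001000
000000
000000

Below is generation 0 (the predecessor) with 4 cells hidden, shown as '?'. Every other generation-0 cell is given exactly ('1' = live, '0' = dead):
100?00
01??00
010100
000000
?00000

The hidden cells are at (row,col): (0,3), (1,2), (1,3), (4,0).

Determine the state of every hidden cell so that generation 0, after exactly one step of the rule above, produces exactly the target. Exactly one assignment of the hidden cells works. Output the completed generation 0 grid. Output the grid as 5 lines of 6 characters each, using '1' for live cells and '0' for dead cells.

Hidden generation-0 cells (in order): (0,3), (1,2), (1,3), (4,0).
A hidden cell only influences target cells in its own 3x3 neighborhood. Try each of the 2^4 = 16 assignments, step the completed generation 0 forward once under B3/S23, and compare with the target:
  (0,3)=0 (1,2)=0 (1,3)=0 (4,0)=0 -> step reproduces the target at every cell -> ACCEPT
  (0,3)=0 (1,2)=0 (1,3)=0 (4,0)=1 -> step gives (0,0)='1' but target has '0' -> reject
  (0,3)=0 (1,2)=0 (1,3)=1 (4,0)=0 -> step gives (1,2)='0' but target has '1' -> reject
  (0,3)=0 (1,2)=0 (1,3)=1 (4,0)=1 -> step gives (0,0)='1' but target has '0' -> reject
  (0,3)=0 (1,2)=1 (1,3)=0 (4,0)=0 -> step gives (0,1)='1' but target has '0' -> reject
  (0,3)=0 (1,2)=1 (1,3)=0 (4,0)=1 -> step gives (0,0)='1' but target has '0' -> reject
  (0,3)=0 (1,2)=1 (1,3)=1 (4,0)=0 -> step gives (0,1)='1' but target has '0' -> reject
  (0,3)=0 (1,2)=1 (1,3)=1 (4,0)=1 -> step gives (0,0)='1' but target has '0' -> reject
  (0,3)=1 (1,2)=0 (1,3)=0 (4,0)=0 -> step gives (1,2)='0' but target has '1' -> reject
  (0,3)=1 (1,2)=0 (1,3)=0 (4,0)=1 -> step gives (0,0)='1' but target has '0' -> reject
  (0,3)=1 (1,2)=0 (1,3)=1 (4,0)=0 -> step gives (0,2)='1' but target has '0' -> reject
  (0,3)=1 (1,2)=0 (1,3)=1 (4,0)=1 -> step gives (0,0)='1' but target has '0' -> reject
  (0,3)=1 (1,2)=1 (1,3)=0 (4,0)=0 -> step gives (0,1)='1' but target has '0' -> reject
  (0,3)=1 (1,2)=1 (1,3)=0 (4,0)=1 -> step gives (0,0)='1' but target has '0' -> reject
  (0,3)=1 (1,2)=1 (1,3)=1 (4,0)=0 -> step gives (0,1)='1' but target has '0' -> reject
  (0,3)=1 (1,2)=1 (1,3)=1 (4,0)=1 -> step gives (0,0)='1' but target has '0' -> reject
Unique solution: (0,3)=dead, (1,2)=dead, (1,3)=dead, (4,0)=dead.
Check: live-neighbor counts of every cell in the completed generation 0:
121001
323111
213010
112110
110001
Applying B3/S23 to generation 0 with these counts gives:
000000
111000
001000
000000
000000
which matches the target exactly.

Answer: 100000
010000
010100
000000
000000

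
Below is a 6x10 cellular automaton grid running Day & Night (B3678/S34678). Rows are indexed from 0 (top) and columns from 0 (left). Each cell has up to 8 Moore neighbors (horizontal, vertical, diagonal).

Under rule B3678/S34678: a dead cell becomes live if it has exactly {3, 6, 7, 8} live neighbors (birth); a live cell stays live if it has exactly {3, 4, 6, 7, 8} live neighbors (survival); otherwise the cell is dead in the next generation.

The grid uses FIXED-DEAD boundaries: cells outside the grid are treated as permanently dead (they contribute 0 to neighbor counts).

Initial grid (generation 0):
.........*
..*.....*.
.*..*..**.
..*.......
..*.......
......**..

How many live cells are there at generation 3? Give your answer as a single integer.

Simulating step by step:
Generation 0 (given above): 11 live cells
Generation 1: 7 live cells
..........
.......***
..**......
.*.*......
..........
..........
Generation 2: 3 live cells
........*.
..........
..*.....*.
..........
..........
..........
Generation 3: 0 live cells
..........
..........
..........
..........
..........
..........
Population at generation 3: 0

Answer: 0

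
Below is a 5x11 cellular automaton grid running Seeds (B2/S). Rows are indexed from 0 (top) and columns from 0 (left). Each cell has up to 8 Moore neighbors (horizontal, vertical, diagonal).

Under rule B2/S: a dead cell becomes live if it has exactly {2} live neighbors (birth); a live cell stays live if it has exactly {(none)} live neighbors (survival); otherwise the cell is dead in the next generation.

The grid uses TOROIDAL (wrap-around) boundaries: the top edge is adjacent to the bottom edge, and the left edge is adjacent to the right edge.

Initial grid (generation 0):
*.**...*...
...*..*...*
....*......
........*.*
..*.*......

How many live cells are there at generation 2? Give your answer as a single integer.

Answer: 8

Derivation:
Simulating step by step:
Generation 0 (given above): 12 live cells
Generation 1: 20 live cells
.....**...*
**...*.*...
*..*.*.*..*
....**...*.
*......****
Generation 2: 8 live cells
....*......
..*.....**.
..*......*.
.*.*.......
...........
Population at generation 2: 8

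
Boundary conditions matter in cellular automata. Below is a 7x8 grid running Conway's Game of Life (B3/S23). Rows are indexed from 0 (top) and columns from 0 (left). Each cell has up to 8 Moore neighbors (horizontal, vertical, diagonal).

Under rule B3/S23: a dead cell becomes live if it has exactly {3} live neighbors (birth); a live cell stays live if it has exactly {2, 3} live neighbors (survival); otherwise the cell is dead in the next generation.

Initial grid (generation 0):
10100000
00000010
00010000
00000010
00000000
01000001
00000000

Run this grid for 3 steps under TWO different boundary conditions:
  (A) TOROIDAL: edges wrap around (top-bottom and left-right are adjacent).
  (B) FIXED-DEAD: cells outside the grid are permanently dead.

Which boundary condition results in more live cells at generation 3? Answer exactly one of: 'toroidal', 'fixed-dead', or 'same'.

Answer: same

Derivation:
Under TOROIDAL boundary, generation 3:
00000000
00000000
00000000
00000000
00000000
00000000
00000000
Population = 0

Under FIXED-DEAD boundary, generation 3:
00000000
00000000
00000000
00000000
00000000
00000000
00000000
Population = 0

Comparison: toroidal=0, fixed-dead=0 -> same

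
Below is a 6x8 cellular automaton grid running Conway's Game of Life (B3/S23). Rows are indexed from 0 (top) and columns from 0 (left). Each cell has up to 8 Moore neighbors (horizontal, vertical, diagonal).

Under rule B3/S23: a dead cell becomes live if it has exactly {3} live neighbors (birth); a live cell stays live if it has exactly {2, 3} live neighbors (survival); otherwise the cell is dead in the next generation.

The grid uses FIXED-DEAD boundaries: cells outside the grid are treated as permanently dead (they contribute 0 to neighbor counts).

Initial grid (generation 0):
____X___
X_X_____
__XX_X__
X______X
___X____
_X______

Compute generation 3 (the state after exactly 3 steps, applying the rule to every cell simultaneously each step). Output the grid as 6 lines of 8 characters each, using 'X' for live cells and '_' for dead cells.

Answer: ________
________
_XXX____
___X____
___X____
________

Derivation:
Simulating step by step:
Generation 0 (given above): 10 live cells
Generation 1: 8 live cells
________
_XX_X___
__XX____
__XXX___
________
________
Generation 2: 5 live cells
________
_XX_____
________
__X_X___
___X____
________
Generation 3: 5 live cells
(generation 3 grid is the final answer)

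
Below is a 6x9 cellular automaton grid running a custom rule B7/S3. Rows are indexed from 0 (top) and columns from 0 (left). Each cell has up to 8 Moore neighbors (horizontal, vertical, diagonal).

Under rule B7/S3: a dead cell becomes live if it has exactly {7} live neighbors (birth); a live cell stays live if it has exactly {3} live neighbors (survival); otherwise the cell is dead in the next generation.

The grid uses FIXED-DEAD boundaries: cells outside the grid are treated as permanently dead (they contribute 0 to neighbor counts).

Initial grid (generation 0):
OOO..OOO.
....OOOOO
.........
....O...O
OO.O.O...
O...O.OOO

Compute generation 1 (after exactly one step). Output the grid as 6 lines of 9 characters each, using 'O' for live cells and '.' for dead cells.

Answer: .........
.........
.........
.........
.....O...
.........

Derivation:
Simulating step by step:
Generation 0 (given above): 22 live cells
Generation 1: 1 live cells
(generation 1 grid is the final answer)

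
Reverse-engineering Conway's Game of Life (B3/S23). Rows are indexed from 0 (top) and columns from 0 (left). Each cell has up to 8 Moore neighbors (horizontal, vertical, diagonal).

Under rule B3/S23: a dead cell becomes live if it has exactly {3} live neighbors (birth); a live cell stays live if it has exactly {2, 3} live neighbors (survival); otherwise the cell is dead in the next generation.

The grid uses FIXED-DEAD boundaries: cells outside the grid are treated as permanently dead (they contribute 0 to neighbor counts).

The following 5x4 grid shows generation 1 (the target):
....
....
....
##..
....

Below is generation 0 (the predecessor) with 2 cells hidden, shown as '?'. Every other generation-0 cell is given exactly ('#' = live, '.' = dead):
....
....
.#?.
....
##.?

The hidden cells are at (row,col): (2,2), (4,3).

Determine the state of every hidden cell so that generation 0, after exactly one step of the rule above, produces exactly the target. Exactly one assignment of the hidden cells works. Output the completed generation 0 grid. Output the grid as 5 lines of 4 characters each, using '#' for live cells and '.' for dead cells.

Answer: ....
....
.#..
....
##..

Derivation:
Hidden generation-0 cells (in order): (2,2), (4,3).
A hidden cell only influences target cells in its own 3x3 neighborhood. Try each of the 2^2 = 4 assignments, step the completed generation 0 forward once under B3/S23, and compare with the target:
  (2,2)=. (4,3)=. -> step reproduces the target at every cell -> ACCEPT
  (2,2)=. (4,3)=# -> step gives (3,2)='#' but target has '.' -> reject
  (2,2)=# (4,3)=. -> step gives (3,1)='.' but target has '#' -> reject
  (2,2)=# (4,3)=# -> step gives (3,1)='.' but target has '#' -> reject
Unique solution: (2,2)=dead, (4,3)=dead.
Check: live-neighbor counts of every cell in the completed generation 0:
0000
1110
1010
3320
1110
Applying B3/S23 to generation 0 with these counts gives:
....
....
....
##..
....
which matches the target exactly.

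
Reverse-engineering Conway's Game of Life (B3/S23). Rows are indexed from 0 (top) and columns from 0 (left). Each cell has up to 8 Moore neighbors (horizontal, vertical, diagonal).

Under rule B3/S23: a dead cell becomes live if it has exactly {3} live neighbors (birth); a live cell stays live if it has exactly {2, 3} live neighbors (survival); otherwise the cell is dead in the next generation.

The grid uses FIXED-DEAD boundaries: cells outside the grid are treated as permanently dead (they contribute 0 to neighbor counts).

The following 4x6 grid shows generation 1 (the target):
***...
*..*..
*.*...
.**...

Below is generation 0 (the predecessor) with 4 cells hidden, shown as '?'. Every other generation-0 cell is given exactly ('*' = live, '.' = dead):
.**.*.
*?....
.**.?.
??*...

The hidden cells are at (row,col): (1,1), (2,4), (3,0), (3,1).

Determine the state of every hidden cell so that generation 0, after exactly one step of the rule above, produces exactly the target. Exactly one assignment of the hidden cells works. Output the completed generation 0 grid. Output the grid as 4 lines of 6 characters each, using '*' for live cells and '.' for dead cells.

Answer: .**.*.
**....
.**...
..*...

Derivation:
Hidden generation-0 cells (in order): (1,1), (2,4), (3,0), (3,1).
A hidden cell only influences target cells in its own 3x3 neighborhood. Try each of the 2^4 = 16 assignments, step the completed generation 0 forward once under B3/S23, and compare with the target:
  (1,1)=. (2,4)=. (3,0)=. (3,1)=. -> step gives (0,0)='.' but target has '*' -> reject
  (1,1)=. (2,4)=. (3,0)=. (3,1)=* -> step gives (0,0)='.' but target has '*' -> reject
  (1,1)=. (2,4)=. (3,0)=* (3,1)=. -> step gives (0,0)='.' but target has '*' -> reject
  (1,1)=. (2,4)=. (3,0)=* (3,1)=* -> step gives (0,0)='.' but target has '*' -> reject
  (1,1)=. (2,4)=* (3,0)=. (3,1)=. -> step gives (0,0)='.' but target has '*' -> reject
  (1,1)=. (2,4)=* (3,0)=. (3,1)=* -> step gives (0,0)='.' but target has '*' -> reject
  (1,1)=. (2,4)=* (3,0)=* (3,1)=. -> step gives (0,0)='.' but target has '*' -> reject
  (1,1)=. (2,4)=* (3,0)=* (3,1)=* -> step gives (0,0)='.' but target has '*' -> reject
  (1,1)=* (2,4)=. (3,0)=. (3,1)=. -> step reproduces the target at every cell -> ACCEPT
  (1,1)=* (2,4)=. (3,0)=. (3,1)=* -> step gives (2,0)='.' but target has '*' -> reject
  (1,1)=* (2,4)=. (3,0)=* (3,1)=. -> step gives (2,0)='.' but target has '*' -> reject
  (1,1)=* (2,4)=. (3,0)=* (3,1)=* -> step gives (2,0)='.' but target has '*' -> reject
  (1,1)=* (2,4)=* (3,0)=. (3,1)=. -> step gives (1,3)='.' but target has '*' -> reject
  (1,1)=* (2,4)=* (3,0)=. (3,1)=* -> step gives (1,3)='.' but target has '*' -> reject
  (1,1)=* (2,4)=* (3,0)=* (3,1)=. -> step gives (1,3)='.' but target has '*' -> reject
  (1,1)=* (2,4)=* (3,0)=* (3,1)=* -> step gives (1,3)='.' but target has '*' -> reject
Unique solution: (1,1)=live, (2,4)=dead, (3,0)=dead, (3,1)=dead.
Check: live-neighbor counts of every cell in the completed generation 0:
332201
355311
343200
132200
Applying B3/S23 to generation 0 with these counts gives:
***...
*..*..
*.*...
.**...
which matches the target exactly.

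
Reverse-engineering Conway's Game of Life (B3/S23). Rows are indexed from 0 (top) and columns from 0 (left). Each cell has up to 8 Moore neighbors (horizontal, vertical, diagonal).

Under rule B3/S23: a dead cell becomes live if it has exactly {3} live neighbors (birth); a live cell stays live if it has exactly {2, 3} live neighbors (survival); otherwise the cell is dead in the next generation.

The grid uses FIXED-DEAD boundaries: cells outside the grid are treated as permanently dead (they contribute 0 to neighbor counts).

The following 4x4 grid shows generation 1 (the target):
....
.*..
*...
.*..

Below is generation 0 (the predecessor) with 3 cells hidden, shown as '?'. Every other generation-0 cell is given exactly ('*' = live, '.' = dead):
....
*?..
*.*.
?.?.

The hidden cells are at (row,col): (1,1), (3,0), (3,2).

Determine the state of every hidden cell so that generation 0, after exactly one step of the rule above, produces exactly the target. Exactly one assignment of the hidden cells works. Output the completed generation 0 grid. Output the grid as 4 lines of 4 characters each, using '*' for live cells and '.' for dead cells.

Hidden generation-0 cells (in order): (1,1), (3,0), (3,2).
A hidden cell only influences target cells in its own 3x3 neighborhood. Try each of the 2^3 = 8 assignments, step the completed generation 0 forward once under B3/S23, and compare with the target:
  (1,1)=. (3,0)=. (3,2)=. -> step gives (2,0)='.' but target has '*' -> reject
  (1,1)=. (3,0)=. (3,2)=* -> step gives (2,0)='.' but target has '*' -> reject
  (1,1)=. (3,0)=* (3,2)=. -> step reproduces the target at every cell -> ACCEPT
  (1,1)=. (3,0)=* (3,2)=* -> step gives (3,1)='.' but target has '*' -> reject
  (1,1)=* (3,0)=. (3,2)=. -> step gives (1,0)='*' but target has '.' -> reject
  (1,1)=* (3,0)=. (3,2)=* -> step gives (1,0)='*' but target has '.' -> reject
  (1,1)=* (3,0)=* (3,2)=. -> step gives (1,0)='*' but target has '.' -> reject
  (1,1)=* (3,0)=* (3,2)=* -> step gives (1,0)='*' but target has '.' -> reject
Unique solution: (1,1)=dead, (3,0)=live, (3,2)=dead.
Check: live-neighbor counts of every cell in the completed generation 0:
1100
1311
2401
1311
Applying B3/S23 to generation 0 with these counts gives:
....
.*..
*...
.*..
which matches the target exactly.

Answer: ....
*...
*.*.
*...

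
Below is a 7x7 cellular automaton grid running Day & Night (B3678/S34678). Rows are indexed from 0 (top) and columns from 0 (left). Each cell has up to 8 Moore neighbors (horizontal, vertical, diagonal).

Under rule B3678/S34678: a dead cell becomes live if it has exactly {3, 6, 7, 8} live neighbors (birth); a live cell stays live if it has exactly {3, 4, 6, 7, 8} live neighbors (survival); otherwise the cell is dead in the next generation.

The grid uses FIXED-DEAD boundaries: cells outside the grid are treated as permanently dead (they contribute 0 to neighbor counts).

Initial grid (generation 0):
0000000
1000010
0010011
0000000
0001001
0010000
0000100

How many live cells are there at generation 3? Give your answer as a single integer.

Answer: 0

Derivation:
Simulating step by step:
Generation 0 (given above): 9 live cells
Generation 1: 4 live cells
0000000
0000001
0000000
0000011
0000000
0001000
0000000
Generation 2: 2 live cells
0000000
0000000
0000011
0000000
0000000
0000000
0000000
Generation 3: 0 live cells
0000000
0000000
0000000
0000000
0000000
0000000
0000000
Population at generation 3: 0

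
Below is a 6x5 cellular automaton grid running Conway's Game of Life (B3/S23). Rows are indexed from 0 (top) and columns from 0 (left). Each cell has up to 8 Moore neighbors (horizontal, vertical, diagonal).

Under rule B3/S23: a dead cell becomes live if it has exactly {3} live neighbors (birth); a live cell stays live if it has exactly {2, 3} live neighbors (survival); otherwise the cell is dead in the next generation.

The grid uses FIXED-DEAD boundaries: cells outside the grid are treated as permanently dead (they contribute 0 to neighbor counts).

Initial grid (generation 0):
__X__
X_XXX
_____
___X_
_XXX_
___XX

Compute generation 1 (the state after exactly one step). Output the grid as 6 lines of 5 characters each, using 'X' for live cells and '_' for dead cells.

Answer: _XX__
_XXX_
__X_X
___X_
_____
___XX

Derivation:
Simulating step by step:
Generation 0 (given above): 11 live cells
Generation 1: 10 live cells
(generation 1 grid is the final answer)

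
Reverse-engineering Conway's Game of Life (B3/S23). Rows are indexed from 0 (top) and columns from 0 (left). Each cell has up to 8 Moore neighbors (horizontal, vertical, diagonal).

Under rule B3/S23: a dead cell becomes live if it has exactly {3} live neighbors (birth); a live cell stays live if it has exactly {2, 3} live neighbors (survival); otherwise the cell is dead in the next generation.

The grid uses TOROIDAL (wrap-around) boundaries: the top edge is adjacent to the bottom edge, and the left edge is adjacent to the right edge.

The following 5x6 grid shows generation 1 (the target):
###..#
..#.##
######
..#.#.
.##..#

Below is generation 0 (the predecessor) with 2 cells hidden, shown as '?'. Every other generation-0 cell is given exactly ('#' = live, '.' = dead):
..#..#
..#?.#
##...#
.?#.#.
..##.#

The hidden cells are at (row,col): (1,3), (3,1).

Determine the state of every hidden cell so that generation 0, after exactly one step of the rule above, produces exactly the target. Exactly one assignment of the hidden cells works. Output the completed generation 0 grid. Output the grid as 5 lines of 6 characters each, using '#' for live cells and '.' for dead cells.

Hidden generation-0 cells (in order): (1,3), (3,1).
A hidden cell only influences target cells in its own 3x3 neighborhood. Try each of the 2^2 = 4 assignments, step the completed generation 0 forward once under B3/S23, and compare with the target:
  (1,3)=. (3,1)=. -> step reproduces the target at every cell -> ACCEPT
  (1,3)=. (3,1)=# -> step gives (2,0)='.' but target has '#' -> reject
  (1,3)=# (3,1)=. -> step gives (0,2)='.' but target has '#' -> reject
  (1,3)=# (3,1)=# -> step gives (0,2)='.' but target has '#' -> reject
Unique solution: (1,3)=dead, (3,1)=dead.
Check: live-neighbor counts of every cell in the completed generation 0:
333442
542233
333333
443434
233442
Applying B3/S23 to generation 0 with these counts gives:
###..#
..#.##
######
..#.#.
.##..#
which matches the target exactly.

Answer: ..#..#
..#..#
##...#
..#.#.
..##.#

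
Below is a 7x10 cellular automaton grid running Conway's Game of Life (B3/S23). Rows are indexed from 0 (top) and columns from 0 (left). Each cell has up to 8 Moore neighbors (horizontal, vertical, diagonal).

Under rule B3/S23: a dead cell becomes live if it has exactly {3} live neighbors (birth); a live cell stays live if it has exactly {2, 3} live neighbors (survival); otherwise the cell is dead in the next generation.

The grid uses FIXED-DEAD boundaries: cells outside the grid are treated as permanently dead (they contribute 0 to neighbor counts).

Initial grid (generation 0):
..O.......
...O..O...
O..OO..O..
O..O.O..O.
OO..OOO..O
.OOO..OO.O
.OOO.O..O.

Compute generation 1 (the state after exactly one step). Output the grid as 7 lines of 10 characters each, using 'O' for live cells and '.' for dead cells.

Answer: ..........
..OOO.....
..OO.OOO..
O.OO...OO.
O........O
.......O.O
.O.OO.OOO.

Derivation:
Simulating step by step:
Generation 0 (given above): 28 live cells
Generation 1: 23 live cells
(generation 1 grid is the final answer)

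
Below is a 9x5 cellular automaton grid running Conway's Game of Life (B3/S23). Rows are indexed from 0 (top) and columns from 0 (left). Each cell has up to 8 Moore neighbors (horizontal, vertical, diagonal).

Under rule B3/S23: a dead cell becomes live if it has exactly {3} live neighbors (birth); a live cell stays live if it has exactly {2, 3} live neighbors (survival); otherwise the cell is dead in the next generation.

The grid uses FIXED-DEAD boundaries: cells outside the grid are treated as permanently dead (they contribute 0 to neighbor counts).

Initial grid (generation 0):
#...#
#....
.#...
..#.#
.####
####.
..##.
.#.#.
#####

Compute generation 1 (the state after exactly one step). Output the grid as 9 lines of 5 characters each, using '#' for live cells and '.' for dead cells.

Answer: .....
##...
.#...
....#
#...#
#....
#...#
#....
##.##

Derivation:
Simulating step by step:
Generation 0 (given above): 23 live cells
Generation 1: 14 live cells
(generation 1 grid is the final answer)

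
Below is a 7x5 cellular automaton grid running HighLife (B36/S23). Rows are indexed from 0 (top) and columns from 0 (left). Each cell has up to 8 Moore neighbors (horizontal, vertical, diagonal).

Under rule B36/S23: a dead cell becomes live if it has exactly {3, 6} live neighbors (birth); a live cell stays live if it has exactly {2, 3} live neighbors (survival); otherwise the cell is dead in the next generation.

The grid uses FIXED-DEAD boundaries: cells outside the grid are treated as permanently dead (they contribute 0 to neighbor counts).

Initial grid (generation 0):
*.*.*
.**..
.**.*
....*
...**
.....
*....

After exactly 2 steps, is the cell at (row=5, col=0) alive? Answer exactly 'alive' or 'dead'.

Simulating step by step:
Generation 0 (given above): 12 live cells
Generation 1: 9 live cells
..**.
*....
.**..
..*.*
...**
.....
.....
Generation 2: 9 live cells
.....
...*.
.***.
.**.*
...**
.....
.....

Cell (5,0) at generation 2: 0 -> dead

Answer: dead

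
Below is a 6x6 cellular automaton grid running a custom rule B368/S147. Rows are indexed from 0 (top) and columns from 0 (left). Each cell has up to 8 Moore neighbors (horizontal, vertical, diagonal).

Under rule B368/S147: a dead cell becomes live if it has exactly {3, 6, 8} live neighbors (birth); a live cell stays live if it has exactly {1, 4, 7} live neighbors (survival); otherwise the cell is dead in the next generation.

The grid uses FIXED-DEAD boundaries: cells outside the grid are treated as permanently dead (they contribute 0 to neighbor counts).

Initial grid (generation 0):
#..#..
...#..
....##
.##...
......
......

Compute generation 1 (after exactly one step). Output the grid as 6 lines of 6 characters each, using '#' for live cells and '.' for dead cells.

Simulating step by step:
Generation 0 (given above): 7 live cells
Generation 1: 6 live cells
(generation 1 grid is the final answer)

Answer: ...#..
......
..##.#
.##...
......
......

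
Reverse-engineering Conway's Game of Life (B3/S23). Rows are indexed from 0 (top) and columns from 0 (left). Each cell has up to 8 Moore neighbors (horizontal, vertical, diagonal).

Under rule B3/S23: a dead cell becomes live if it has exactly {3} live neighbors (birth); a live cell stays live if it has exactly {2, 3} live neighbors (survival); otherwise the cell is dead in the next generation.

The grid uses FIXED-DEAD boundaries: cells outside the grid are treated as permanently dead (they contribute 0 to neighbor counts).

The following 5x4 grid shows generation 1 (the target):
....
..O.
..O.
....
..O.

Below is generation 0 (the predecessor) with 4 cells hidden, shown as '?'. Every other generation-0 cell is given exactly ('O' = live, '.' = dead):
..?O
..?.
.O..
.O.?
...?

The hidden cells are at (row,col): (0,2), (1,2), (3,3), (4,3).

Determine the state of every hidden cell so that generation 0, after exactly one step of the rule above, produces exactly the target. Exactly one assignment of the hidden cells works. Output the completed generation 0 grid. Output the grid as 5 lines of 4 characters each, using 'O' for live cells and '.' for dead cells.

Hidden generation-0 cells (in order): (0,2), (1,2), (3,3), (4,3).
A hidden cell only influences target cells in its own 3x3 neighborhood. Try each of the 2^4 = 16 assignments, step the completed generation 0 forward once under B3/S23, and compare with the target:
  (0,2)=. (1,2)=. (3,3)=. (4,3)=. -> step gives (1,2)='.' but target has 'O' -> reject
  (0,2)=. (1,2)=. (3,3)=. (4,3)=O -> step gives (1,2)='.' but target has 'O' -> reject
  (0,2)=. (1,2)=. (3,3)=O (4,3)=. -> step gives (1,2)='.' but target has 'O' -> reject
  (0,2)=. (1,2)=. (3,3)=O (4,3)=O -> step gives (1,2)='.' but target has 'O' -> reject
  (0,2)=. (1,2)=O (3,3)=. (4,3)=. -> step gives (2,1)='O' but target has '.' -> reject
  (0,2)=. (1,2)=O (3,3)=. (4,3)=O -> step gives (2,1)='O' but target has '.' -> reject
  (0,2)=. (1,2)=O (3,3)=O (4,3)=. -> step gives (2,1)='O' but target has '.' -> reject
  (0,2)=. (1,2)=O (3,3)=O (4,3)=O -> step gives (2,1)='O' but target has '.' -> reject
  (0,2)=O (1,2)=. (3,3)=. (4,3)=. -> step gives (2,2)='.' but target has 'O' -> reject
  (0,2)=O (1,2)=. (3,3)=. (4,3)=O -> step gives (2,2)='.' but target has 'O' -> reject
  (0,2)=O (1,2)=. (3,3)=O (4,3)=. -> step gives (3,2)='O' but target has '.' -> reject
  (0,2)=O (1,2)=. (3,3)=O (4,3)=O -> step reproduces the target at every cell -> ACCEPT
  (0,2)=O (1,2)=O (3,3)=. (4,3)=. -> step gives (0,2)='O' but target has '.' -> reject
  (0,2)=O (1,2)=O (3,3)=. (4,3)=O -> step gives (0,2)='O' but target has '.' -> reject
  (0,2)=O (1,2)=O (3,3)=O (4,3)=. -> step gives (0,2)='O' but target has '.' -> reject
  (0,2)=O (1,2)=O (3,3)=O (4,3)=O -> step gives (0,2)='O' but target has '.' -> reject
Unique solution: (0,2)=live, (1,2)=dead, (3,3)=live, (4,3)=live.
Check: live-neighbor counts of every cell in the completed generation 0:
0111
1232
2131
2141
1131
Applying B3/S23 to generation 0 with these counts gives:
....
..O.
..O.
....
..O.
which matches the target exactly.

Answer: ..OO
....
.O..
.O.O
...O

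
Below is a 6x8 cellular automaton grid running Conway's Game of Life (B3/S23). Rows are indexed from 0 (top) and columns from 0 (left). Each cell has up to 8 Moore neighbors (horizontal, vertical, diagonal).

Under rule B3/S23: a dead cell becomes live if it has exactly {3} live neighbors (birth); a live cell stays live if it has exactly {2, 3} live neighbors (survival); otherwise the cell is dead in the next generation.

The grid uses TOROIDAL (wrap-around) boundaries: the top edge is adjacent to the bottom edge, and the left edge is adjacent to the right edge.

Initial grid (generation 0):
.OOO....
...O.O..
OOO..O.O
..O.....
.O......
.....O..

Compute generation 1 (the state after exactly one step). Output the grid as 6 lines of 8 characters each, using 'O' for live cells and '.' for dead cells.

Simulating step by step:
Generation 0 (given above): 13 live cells
Generation 1: 12 live cells
(generation 1 grid is the final answer)

Answer: ..OO....
...O..O.
OOOOO.O.
..O.....
........
.O......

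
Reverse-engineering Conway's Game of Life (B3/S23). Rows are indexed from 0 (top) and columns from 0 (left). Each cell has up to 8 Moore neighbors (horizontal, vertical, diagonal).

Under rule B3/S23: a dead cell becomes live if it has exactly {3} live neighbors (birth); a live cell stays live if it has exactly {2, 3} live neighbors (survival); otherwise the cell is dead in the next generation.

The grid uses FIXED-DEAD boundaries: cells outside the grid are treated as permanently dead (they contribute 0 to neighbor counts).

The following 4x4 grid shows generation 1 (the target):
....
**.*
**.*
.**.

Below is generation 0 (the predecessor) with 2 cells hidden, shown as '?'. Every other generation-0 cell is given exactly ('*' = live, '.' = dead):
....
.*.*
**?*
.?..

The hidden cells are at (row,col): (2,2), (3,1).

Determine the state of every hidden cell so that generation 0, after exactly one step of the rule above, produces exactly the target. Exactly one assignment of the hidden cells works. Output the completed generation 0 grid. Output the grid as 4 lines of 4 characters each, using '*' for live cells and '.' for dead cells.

Answer: ....
.*.*
****
....

Derivation:
Hidden generation-0 cells (in order): (2,2), (3,1).
A hidden cell only influences target cells in its own 3x3 neighborhood. Try each of the 2^2 = 4 assignments, step the completed generation 0 forward once under B3/S23, and compare with the target:
  (2,2)=. (3,1)=. -> step gives (1,3)='.' but target has '*' -> reject
  (2,2)=. (3,1)=* -> step gives (1,3)='.' but target has '*' -> reject
  (2,2)=* (3,1)=. -> step reproduces the target at every cell -> ACCEPT
  (2,2)=* (3,1)=* -> step gives (2,1)='.' but target has '*' -> reject
Unique solution: (2,2)=live, (3,1)=dead.
Check: live-neighbor counts of every cell in the completed generation 0:
1121
3352
2342
2332
Applying B3/S23 to generation 0 with these counts gives:
....
**.*
**.*
.**.
which matches the target exactly.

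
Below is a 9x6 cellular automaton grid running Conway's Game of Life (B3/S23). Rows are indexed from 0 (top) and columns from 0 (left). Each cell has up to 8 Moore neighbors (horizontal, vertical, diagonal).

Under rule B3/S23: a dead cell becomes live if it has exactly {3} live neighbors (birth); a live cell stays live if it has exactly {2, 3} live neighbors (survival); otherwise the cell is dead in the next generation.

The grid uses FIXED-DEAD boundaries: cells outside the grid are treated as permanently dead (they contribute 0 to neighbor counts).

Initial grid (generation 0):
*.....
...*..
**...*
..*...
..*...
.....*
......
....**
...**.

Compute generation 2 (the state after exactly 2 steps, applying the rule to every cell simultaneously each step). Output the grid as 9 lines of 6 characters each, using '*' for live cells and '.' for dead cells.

Answer: ......
***...
*.*...
.**...
......
......
...*.*
......
...*.*

Derivation:
Simulating step by step:
Generation 0 (given above): 12 live cells
Generation 1: 13 live cells
......
**....
.**...
..*...
......
......
....**
...***
...***
Generation 2: 11 live cells
(generation 2 grid is the final answer)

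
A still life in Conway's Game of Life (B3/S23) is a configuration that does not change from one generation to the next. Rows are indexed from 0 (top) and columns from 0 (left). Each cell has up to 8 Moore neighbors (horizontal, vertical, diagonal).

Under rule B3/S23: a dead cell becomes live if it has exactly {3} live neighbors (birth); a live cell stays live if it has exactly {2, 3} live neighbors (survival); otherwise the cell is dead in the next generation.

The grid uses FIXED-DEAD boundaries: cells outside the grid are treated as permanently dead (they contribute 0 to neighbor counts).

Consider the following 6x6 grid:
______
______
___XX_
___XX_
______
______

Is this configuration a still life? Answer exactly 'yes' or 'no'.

Answer: yes

Derivation:
Compute generation 1 and compare to generation 0 (given above):
Generation 1:
______
______
___XX_
___XX_
______
______
The grids are IDENTICAL -> still life.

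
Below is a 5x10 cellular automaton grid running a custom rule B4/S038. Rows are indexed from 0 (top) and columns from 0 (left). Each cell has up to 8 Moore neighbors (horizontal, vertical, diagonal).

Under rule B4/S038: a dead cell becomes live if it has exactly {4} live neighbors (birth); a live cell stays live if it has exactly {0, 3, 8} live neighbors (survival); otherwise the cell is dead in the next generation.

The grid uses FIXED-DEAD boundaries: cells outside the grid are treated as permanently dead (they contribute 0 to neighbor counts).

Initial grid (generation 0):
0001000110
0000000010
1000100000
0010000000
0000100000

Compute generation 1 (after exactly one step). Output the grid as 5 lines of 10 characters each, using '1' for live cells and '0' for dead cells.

Simulating step by step:
Generation 0 (given above): 8 live cells
Generation 1: 5 live cells
(generation 1 grid is the final answer)

Answer: 0001000000
0000000000
1000100000
0010000000
0000100000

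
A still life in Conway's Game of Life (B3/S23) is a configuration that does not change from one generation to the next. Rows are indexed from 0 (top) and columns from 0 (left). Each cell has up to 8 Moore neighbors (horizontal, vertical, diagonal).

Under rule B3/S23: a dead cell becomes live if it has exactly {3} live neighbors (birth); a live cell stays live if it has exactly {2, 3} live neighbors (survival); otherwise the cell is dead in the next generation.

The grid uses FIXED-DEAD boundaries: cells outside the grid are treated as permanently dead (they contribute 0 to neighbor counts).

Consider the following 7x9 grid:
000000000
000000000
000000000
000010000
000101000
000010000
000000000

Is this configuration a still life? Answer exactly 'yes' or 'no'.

Compute generation 1 and compare to generation 0 (given above):
Generation 1:
000000000
000000000
000000000
000010000
000101000
000010000
000000000
The grids are IDENTICAL -> still life.

Answer: yes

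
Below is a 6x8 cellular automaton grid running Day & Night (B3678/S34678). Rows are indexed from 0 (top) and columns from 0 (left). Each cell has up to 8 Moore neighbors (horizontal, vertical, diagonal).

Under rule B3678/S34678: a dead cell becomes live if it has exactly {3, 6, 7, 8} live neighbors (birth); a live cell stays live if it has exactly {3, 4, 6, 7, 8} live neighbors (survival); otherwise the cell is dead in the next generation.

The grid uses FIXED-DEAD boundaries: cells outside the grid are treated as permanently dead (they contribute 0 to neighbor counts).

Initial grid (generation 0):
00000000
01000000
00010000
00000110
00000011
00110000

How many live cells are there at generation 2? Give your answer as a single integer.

Answer: 4

Derivation:
Simulating step by step:
Generation 0 (given above): 8 live cells
Generation 1: 4 live cells
00000000
00000000
00000000
00000011
00000110
00000000
Generation 2: 4 live cells
00000000
00000000
00000000
00000110
00000011
00000000
Population at generation 2: 4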